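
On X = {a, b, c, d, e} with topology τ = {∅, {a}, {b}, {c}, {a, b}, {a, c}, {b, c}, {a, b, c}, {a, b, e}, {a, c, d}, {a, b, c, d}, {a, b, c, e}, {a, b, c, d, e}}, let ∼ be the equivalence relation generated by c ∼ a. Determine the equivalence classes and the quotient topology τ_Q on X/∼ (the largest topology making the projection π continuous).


X/∼ = {[a=c], [b], [d], [e]}; |τ_Q| = 8.

Equivalence classes: [a=c], [b], [d], [e].
Quotient map π: X → X/∼ sends a ↦ [a=c], b ↦ [b], c ↦ [a=c], d ↦ [d], e ↦ [e].
For each subset V ⊆ X/∼, compute π^{-1}(V) ⊆ X and check whether π^{-1}(V) ∈ τ. V is open in τ_Q iff π^{-1}(V) ∈ τ.
  V = {}: π^{-1}(V) = ∅ ∈ τ ✓.
  V = {[a=c]}: π^{-1}(V) = {a, c} ∈ τ ✓.
  V = {[b]}: π^{-1}(V) = {b} ∈ τ ✓.
  V = {[a=c], [b]}: π^{-1}(V) = {a, b, c} ∈ τ ✓.
  V = {[d]}: π^{-1}(V) = {d} ∉ τ ✗.
  V = {[a=c], [d]}: π^{-1}(V) = {a, c, d} ∈ τ ✓.
  V = {[b], [d]}: π^{-1}(V) = {b, d} ∉ τ ✗.
  V = {[a=c], [b], [d]}: π^{-1}(V) = {a, b, c, d} ∈ τ ✓.
  V = {[e]}: π^{-1}(V) = {e} ∉ τ ✗.
  V = {[a=c], [e]}: π^{-1}(V) = {a, c, e} ∉ τ ✗.
  V = {[b], [e]}: π^{-1}(V) = {b, e} ∉ τ ✗.
  V = {[a=c], [b], [e]}: π^{-1}(V) = {a, b, c, e} ∈ τ ✓.
  V = {[d], [e]}: π^{-1}(V) = {d, e} ∉ τ ✗.
  V = {[a=c], [d], [e]}: π^{-1}(V) = {a, c, d, e} ∉ τ ✗.
  V = {[b], [d], [e]}: π^{-1}(V) = {b, d, e} ∉ τ ✗.
  V = {[a=c], [b], [d], [e]}: π^{-1}(V) = {a, b, c, d, e} ∈ τ ✓.
Open sets in the quotient: τ_Q = {{}, {[a=c]}, {[b]}, {[a=c], [b]}, {[a=c], [d]}, {[a=c], [b], [d]}, {[a=c], [b], [e]}, {[a=c], [b], [d], [e]}} (8 elements).


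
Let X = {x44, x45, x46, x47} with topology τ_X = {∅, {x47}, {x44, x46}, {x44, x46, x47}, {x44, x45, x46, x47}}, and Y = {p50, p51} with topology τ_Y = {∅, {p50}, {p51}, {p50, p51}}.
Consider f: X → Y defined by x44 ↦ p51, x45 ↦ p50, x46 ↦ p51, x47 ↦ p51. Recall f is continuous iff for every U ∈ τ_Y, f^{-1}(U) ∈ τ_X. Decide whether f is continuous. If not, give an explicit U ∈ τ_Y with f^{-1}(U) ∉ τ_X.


f is NOT continuous.

Compute f^{-1}(U) for each U ∈ τ_Y:
  U = ∅: f^{-1}(U) = ∅ ∈ τ_X ✓.
  U = {p50}: f^{-1}(U) = {x45} ∉ τ_X ✗.
  U = {p51}: f^{-1}(U) = {x44, x46, x47} ∈ τ_X ✓.
  U = {p50, p51}: f^{-1}(U) = {x44, x45, x46, x47} ∈ τ_X ✓.
Found U = {p50} with f^{-1}(U) = {x45} not in τ_X. Therefore f is NOT continuous.


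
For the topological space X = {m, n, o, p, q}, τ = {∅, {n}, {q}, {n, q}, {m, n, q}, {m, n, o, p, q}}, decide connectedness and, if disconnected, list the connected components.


(X, τ) is connected.

Find clopen sets (U ∈ τ with X ∖ U ∈ τ):
  U = ∅, X ∖ U = {m, n, o, p, q} — both open, so U is clopen.
  U = {m, n, o, p, q}, X ∖ U = ∅ — both open, so U is clopen.
Only trivial clopens (∅ and X) exist, so (X, τ) is connected.
Compute connected components by grouping points that agree on all clopens:
  component: {m, n, o, p, q}


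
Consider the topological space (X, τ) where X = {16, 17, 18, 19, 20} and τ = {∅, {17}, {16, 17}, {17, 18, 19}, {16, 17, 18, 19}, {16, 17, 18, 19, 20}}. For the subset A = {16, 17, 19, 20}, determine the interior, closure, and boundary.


int(A) = {16, 17}, cl(A) = {16, 17, 18, 19, 20}, ∂A = {18, 19, 20}.

Closed sets in (X, τ) are complements of opens:
  closed(X, τ) = {∅, {20}, {16, 20}, {18, 19, 20}, {16, 18, 19, 20}, {16, 17, 18, 19, 20}}.
int(A) = ⋃ {U ∈ τ : U ⊆ A}. Opens contained in A: ∅, {17}, {16, 17}.
Taking the union of these: int(A) = {16, 17}.
cl(A) = ⋂ {C closed : A ⊆ C}. Closed sets containing A: {16, 17, 18, 19, 20}.
Intersecting these: cl(A) = {16, 17, 18, 19, 20}.
∂A = cl(A) ∖ int(A) = {16, 17, 18, 19, 20} ∖ {16, 17} = {18, 19, 20}.


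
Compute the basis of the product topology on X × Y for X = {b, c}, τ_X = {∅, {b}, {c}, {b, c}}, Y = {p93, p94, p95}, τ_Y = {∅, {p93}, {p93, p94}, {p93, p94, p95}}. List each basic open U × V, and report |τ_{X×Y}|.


Basis B = {∅ × ∅, {b} × {p93}, {c} × {p93}, {b} × {p93, p94}, {b, c} × {p93}, {c} × {p93, p94}, {b} × {p93, p94, p95}, {c} × {p93, p94, p95}, {b, c} × {p93, p94}, {b, c} × {p93, p94, p95}}; |τ_{X×Y}| = 16.

Enumerate products U × V with U ∈ τ_X, V ∈ τ_Y (deduplicated):
  ∅ × ∅ = {} (∅)
  {b} × {p93} = {(b,p93)}
  {c} × {p93} = {(c,p93)}
  {b} × {p93, p94} = {(b,p93), (b,p94)}
  {b, c} × {p93} = {(b,p93), (c,p93)}
  {c} × {p93, p94} = {(c,p93), (c,p94)}
  {b} × {p93, p94, p95} = {(b,p93), (b,p94), (b,p95)}
  {c} × {p93, p94, p95} = {(c,p93), (c,p94), (c,p95)}
  {b, c} × {p93, p94} = {(b,p93), (b,p94), (c,p93), (c,p94)}
  {b, c} × {p93, p94, p95} = {(b,p93), (b,p94), (b,p95), (c,p93), (c,p94), (c,p95)}
These 10 distinct sets form the basis B.
Close under arbitrary unions to get τ_{X×Y}; counting gives |τ_{X×Y}| = 16.


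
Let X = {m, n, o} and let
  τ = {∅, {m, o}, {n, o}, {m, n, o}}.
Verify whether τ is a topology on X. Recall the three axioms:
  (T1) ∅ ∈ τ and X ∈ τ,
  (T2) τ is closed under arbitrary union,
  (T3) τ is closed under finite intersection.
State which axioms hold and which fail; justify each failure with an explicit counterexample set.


τ is NOT a topology on X.

Axiom (T1): ∅ ∈ τ? Yes; X ∈ τ? Yes.
Axiom (T2/T3): check pairwise unions and intersections of members of τ.
Counterexample for (T3): {m, o} ∩ {n, o} = {o} ∉ τ. Therefore τ is NOT a topology.


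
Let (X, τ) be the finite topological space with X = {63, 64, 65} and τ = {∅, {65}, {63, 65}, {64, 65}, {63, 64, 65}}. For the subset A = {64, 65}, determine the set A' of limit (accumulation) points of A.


A' = {63, 64}

For each x ∈ X, list the open sets U ∈ τ with x ∈ U, then check whether U ∩ (A ∖ {x}) ≠ ∅ for every such U.
  x = 63: opens ∋ x are {63, 65}, {63, 64, 65}; each meets A ∖ {63}, so x IS a limit point.
  x = 64: opens ∋ x are {64, 65}, {63, 64, 65}; each meets A ∖ {64}, so x IS a limit point.
  x = 65: open {65} ∋ x has {65} ∩ (A ∖ {65}) = ∅, so x is NOT a limit point.
Collecting: A' = {63, 64}.


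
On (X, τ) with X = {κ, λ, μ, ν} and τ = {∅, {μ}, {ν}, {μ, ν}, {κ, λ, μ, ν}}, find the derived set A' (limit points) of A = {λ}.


A' = {κ}

For each x ∈ X, list the open sets U ∈ τ with x ∈ U, then check whether U ∩ (A ∖ {x}) ≠ ∅ for every such U.
  x = κ: opens ∋ x are {κ, λ, μ, ν}; each meets A ∖ {κ}, so x IS a limit point.
  x = λ: open {κ, λ, μ, ν} ∋ x has {κ, λ, μ, ν} ∩ (A ∖ {λ}) = ∅, so x is NOT a limit point.
  x = μ: open {μ} ∋ x has {μ} ∩ (A ∖ {μ}) = ∅, so x is NOT a limit point.
  x = ν: open {ν} ∋ x has {ν} ∩ (A ∖ {ν}) = ∅, so x is NOT a limit point.
Collecting: A' = {κ}.


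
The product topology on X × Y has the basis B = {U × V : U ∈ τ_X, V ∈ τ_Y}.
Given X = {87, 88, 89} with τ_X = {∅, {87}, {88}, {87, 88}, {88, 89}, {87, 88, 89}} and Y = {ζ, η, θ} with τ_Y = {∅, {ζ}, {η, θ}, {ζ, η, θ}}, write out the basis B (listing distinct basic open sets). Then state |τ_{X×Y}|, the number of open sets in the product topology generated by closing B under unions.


Basis B = {∅ × ∅, {87} × {ζ}, {88} × {ζ}, {87, 88} × {ζ}, {87} × {η, θ}, {88, 89} × {ζ}, {88} × {η, θ}, {87} × {ζ, η, θ}, {87, 88, 89} × {ζ}, {88} × {ζ, η, θ}, {87, 88} × {η, θ}, {88, 89} × {η, θ}, {87, 88} × {ζ, η, θ}, {87, 88, 89} × {η, θ}, {88, 89} × {ζ, η, θ}, {87, 88, 89} × {ζ, η, θ}}; |τ_{X×Y}| = 36.

Enumerate products U × V with U ∈ τ_X, V ∈ τ_Y (deduplicated):
  ∅ × ∅ = {} (∅)
  {87} × {ζ} = {(87,ζ)}
  {88} × {ζ} = {(88,ζ)}
  {87, 88} × {ζ} = {(87,ζ), (88,ζ)}
  {87} × {η, θ} = {(87,η), (87,θ)}
  {88, 89} × {ζ} = {(88,ζ), (89,ζ)}
  {88} × {η, θ} = {(88,η), (88,θ)}
  {87} × {ζ, η, θ} = {(87,ζ), (87,η), (87,θ)}
  {87, 88, 89} × {ζ} = {(87,ζ), (88,ζ), (89,ζ)}
  {88} × {ζ, η, θ} = {(88,ζ), (88,η), (88,θ)}
  {87, 88} × {η, θ} = {(87,η), (87,θ), (88,η), (88,θ)}
  {88, 89} × {η, θ} = {(88,η), (88,θ), (89,η), (89,θ)}
  {87, 88} × {ζ, η, θ} = {(87,ζ), (87,η), (87,θ), (88,ζ), (88,η), (88,θ)}
  {87, 88, 89} × {η, θ} = {(87,η), (87,θ), (88,η), (88,θ), (89,η), (89,θ)}
  {88, 89} × {ζ, η, θ} = {(88,ζ), (88,η), (88,θ), (89,ζ), (89,η), (89,θ)}
  {87, 88, 89} × {ζ, η, θ} = {(87,ζ), (87,η), (87,θ), (88,ζ), (88,η), (88,θ), (89,ζ), (89,η), (89,θ)}
These 16 distinct sets form the basis B.
Close under arbitrary unions to get τ_{X×Y}; counting gives |τ_{X×Y}| = 36.


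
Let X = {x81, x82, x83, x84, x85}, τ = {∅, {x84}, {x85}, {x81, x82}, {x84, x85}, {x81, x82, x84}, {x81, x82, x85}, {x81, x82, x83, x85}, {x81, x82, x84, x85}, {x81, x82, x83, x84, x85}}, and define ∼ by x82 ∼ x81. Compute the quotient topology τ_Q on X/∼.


X/∼ = {[x81=x82], [x83], [x84], [x85]}; |τ_Q| = 10.

Equivalence classes: [x81=x82], [x83], [x84], [x85].
Quotient map π: X → X/∼ sends x81 ↦ [x81=x82], x82 ↦ [x81=x82], x83 ↦ [x83], x84 ↦ [x84], x85 ↦ [x85].
For each subset V ⊆ X/∼, compute π^{-1}(V) ⊆ X and check whether π^{-1}(V) ∈ τ. V is open in τ_Q iff π^{-1}(V) ∈ τ.
  V = {}: π^{-1}(V) = ∅ ∈ τ ✓.
  V = {[x81=x82]}: π^{-1}(V) = {x81, x82} ∈ τ ✓.
  V = {[x83]}: π^{-1}(V) = {x83} ∉ τ ✗.
  V = {[x81=x82], [x83]}: π^{-1}(V) = {x81, x82, x83} ∉ τ ✗.
  V = {[x84]}: π^{-1}(V) = {x84} ∈ τ ✓.
  V = {[x81=x82], [x84]}: π^{-1}(V) = {x81, x82, x84} ∈ τ ✓.
  V = {[x83], [x84]}: π^{-1}(V) = {x83, x84} ∉ τ ✗.
  V = {[x81=x82], [x83], [x84]}: π^{-1}(V) = {x81, x82, x83, x84} ∉ τ ✗.
  V = {[x85]}: π^{-1}(V) = {x85} ∈ τ ✓.
  V = {[x81=x82], [x85]}: π^{-1}(V) = {x81, x82, x85} ∈ τ ✓.
  V = {[x83], [x85]}: π^{-1}(V) = {x83, x85} ∉ τ ✗.
  V = {[x81=x82], [x83], [x85]}: π^{-1}(V) = {x81, x82, x83, x85} ∈ τ ✓.
  V = {[x84], [x85]}: π^{-1}(V) = {x84, x85} ∈ τ ✓.
  V = {[x81=x82], [x84], [x85]}: π^{-1}(V) = {x81, x82, x84, x85} ∈ τ ✓.
  V = {[x83], [x84], [x85]}: π^{-1}(V) = {x83, x84, x85} ∉ τ ✗.
  V = {[x81=x82], [x83], [x84], [x85]}: π^{-1}(V) = {x81, x82, x83, x84, x85} ∈ τ ✓.
Open sets in the quotient: τ_Q = {{}, {[x81=x82]}, {[x84]}, {[x81=x82], [x84]}, {[x85]}, {[x81=x82], [x85]}, {[x81=x82], [x83], [x85]}, {[x84], [x85]}, {[x81=x82], [x84], [x85]}, {[x81=x82], [x83], [x84], [x85]}} (10 elements).


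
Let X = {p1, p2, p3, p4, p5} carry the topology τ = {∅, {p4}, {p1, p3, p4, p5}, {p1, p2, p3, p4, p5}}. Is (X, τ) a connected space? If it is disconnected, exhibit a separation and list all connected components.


(X, τ) is connected.

Find clopen sets (U ∈ τ with X ∖ U ∈ τ):
  U = ∅, X ∖ U = {p1, p2, p3, p4, p5} — both open, so U is clopen.
  U = {p1, p2, p3, p4, p5}, X ∖ U = ∅ — both open, so U is clopen.
Only trivial clopens (∅ and X) exist, so (X, τ) is connected.
Compute connected components by grouping points that agree on all clopens:
  component: {p1, p2, p3, p4, p5}


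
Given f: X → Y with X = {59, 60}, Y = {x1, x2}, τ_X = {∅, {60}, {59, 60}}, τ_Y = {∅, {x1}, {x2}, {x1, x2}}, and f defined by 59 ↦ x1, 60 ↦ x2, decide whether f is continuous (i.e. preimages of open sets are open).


f is NOT continuous.

Compute f^{-1}(U) for each U ∈ τ_Y:
  U = ∅: f^{-1}(U) = ∅ ∈ τ_X ✓.
  U = {x1}: f^{-1}(U) = {59} ∉ τ_X ✗.
  U = {x2}: f^{-1}(U) = {60} ∈ τ_X ✓.
  U = {x1, x2}: f^{-1}(U) = {59, 60} ∈ τ_X ✓.
Found U = {x1} with f^{-1}(U) = {59} not in τ_X. Therefore f is NOT continuous.


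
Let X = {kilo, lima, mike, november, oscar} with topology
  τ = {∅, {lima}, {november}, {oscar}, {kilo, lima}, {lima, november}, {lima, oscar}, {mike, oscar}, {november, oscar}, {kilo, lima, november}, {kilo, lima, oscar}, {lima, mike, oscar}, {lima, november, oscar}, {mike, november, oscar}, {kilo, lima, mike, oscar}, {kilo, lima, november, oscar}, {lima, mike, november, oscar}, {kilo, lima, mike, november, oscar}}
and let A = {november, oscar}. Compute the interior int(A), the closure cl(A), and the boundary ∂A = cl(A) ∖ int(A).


int(A) = {november, oscar}, cl(A) = {mike, november, oscar}, ∂A = {mike}.

Closed sets in (X, τ) are complements of opens:
  closed(X, τ) = {∅, {kilo}, {mike}, {november}, {kilo, lima}, {kilo, mike}, {kilo, november}, {mike, november}, {mike, oscar}, {kilo, lima, mike}, {kilo, lima, november}, {kilo, mike, november}, {kilo, mike, oscar}, {mike, november, oscar}, {kilo, lima, mike, november}, {kilo, lima, mike, oscar}, {kilo, mike, november, oscar}, {kilo, lima, mike, november, oscar}}.
int(A) = ⋃ {U ∈ τ : U ⊆ A}. Opens contained in A: ∅, {november}, {oscar}, {november, oscar}.
Taking the union of these: int(A) = {november, oscar}.
cl(A) = ⋂ {C closed : A ⊆ C}. Closed sets containing A: {mike, november, oscar}, {kilo, mike, november, oscar}, {kilo, lima, mike, november, oscar}.
Intersecting these: cl(A) = {mike, november, oscar}.
∂A = cl(A) ∖ int(A) = {mike, november, oscar} ∖ {november, oscar} = {mike}.


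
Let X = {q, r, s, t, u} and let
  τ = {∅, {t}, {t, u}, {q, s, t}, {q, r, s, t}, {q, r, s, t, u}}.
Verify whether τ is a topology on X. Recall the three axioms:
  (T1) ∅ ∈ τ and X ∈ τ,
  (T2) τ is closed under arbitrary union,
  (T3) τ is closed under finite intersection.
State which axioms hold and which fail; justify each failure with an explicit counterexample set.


τ is NOT a topology on X.

Axiom (T1): ∅ ∈ τ? Yes; X ∈ τ? Yes.
Axiom (T2/T3): check pairwise unions and intersections of members of τ.
Counterexample for (T2): {t, u} ∪ {q, s, t} = {q, s, t, u} ∉ τ. Therefore τ is NOT a topology.


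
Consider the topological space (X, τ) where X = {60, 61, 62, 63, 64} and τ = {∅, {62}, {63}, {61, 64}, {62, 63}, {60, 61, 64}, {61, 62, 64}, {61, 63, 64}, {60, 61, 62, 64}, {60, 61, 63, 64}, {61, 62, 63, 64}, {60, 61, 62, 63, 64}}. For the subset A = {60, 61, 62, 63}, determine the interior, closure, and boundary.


int(A) = {62, 63}, cl(A) = {60, 61, 62, 63, 64}, ∂A = {60, 61, 64}.

Closed sets in (X, τ) are complements of opens:
  closed(X, τ) = {∅, {60}, {62}, {63}, {60, 62}, {60, 63}, {62, 63}, {60, 61, 64}, {60, 62, 63}, {60, 61, 62, 64}, {60, 61, 63, 64}, {60, 61, 62, 63, 64}}.
int(A) = ⋃ {U ∈ τ : U ⊆ A}. Opens contained in A: ∅, {62}, {63}, {62, 63}.
Taking the union of these: int(A) = {62, 63}.
cl(A) = ⋂ {C closed : A ⊆ C}. Closed sets containing A: {60, 61, 62, 63, 64}.
Intersecting these: cl(A) = {60, 61, 62, 63, 64}.
∂A = cl(A) ∖ int(A) = {60, 61, 62, 63, 64} ∖ {62, 63} = {60, 61, 64}.


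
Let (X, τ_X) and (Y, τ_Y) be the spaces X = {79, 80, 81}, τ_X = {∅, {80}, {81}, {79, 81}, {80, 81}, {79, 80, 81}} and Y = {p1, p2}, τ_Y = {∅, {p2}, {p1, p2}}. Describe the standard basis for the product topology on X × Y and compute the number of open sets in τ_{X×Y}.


Basis B = {∅ × ∅, {80} × {p2}, {81} × {p2}, {79, 81} × {p2}, {80} × {p1, p2}, {80, 81} × {p2}, {81} × {p1, p2}, {79, 80, 81} × {p2}, {79, 81} × {p1, p2}, {80, 81} × {p1, p2}, {79, 80, 81} × {p1, p2}}; |τ_{X×Y}| = 18.

Enumerate products U × V with U ∈ τ_X, V ∈ τ_Y (deduplicated):
  ∅ × ∅ = {} (∅)
  {80} × {p2} = {(80,p2)}
  {81} × {p2} = {(81,p2)}
  {79, 81} × {p2} = {(79,p2), (81,p2)}
  {80} × {p1, p2} = {(80,p1), (80,p2)}
  {80, 81} × {p2} = {(80,p2), (81,p2)}
  {81} × {p1, p2} = {(81,p1), (81,p2)}
  {79, 80, 81} × {p2} = {(79,p2), (80,p2), (81,p2)}
  {79, 81} × {p1, p2} = {(79,p1), (79,p2), (81,p1), (81,p2)}
  {80, 81} × {p1, p2} = {(80,p1), (80,p2), (81,p1), (81,p2)}
  {79, 80, 81} × {p1, p2} = {(79,p1), (79,p2), (80,p1), (80,p2), (81,p1), (81,p2)}
These 11 distinct sets form the basis B.
Close under arbitrary unions to get τ_{X×Y}; counting gives |τ_{X×Y}| = 18.


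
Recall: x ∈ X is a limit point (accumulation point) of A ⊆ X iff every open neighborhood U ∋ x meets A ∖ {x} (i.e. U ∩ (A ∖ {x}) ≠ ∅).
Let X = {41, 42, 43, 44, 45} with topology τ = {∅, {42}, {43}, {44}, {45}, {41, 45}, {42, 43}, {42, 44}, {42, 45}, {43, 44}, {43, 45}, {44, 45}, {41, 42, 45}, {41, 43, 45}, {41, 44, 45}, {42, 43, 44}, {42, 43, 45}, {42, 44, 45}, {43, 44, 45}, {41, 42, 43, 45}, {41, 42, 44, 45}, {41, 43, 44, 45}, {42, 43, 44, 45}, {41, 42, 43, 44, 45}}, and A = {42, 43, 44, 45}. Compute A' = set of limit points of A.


A' = {41}

For each x ∈ X, list the open sets U ∈ τ with x ∈ U, then check whether U ∩ (A ∖ {x}) ≠ ∅ for every such U.
  x = 41: opens ∋ x are {41, 45}, {41, 42, 45}, {41, 43, 45}, {41, 44, 45}, {41, 42, 43, 45}, {41, 42, 44, 45}, {41, 43, 44, 45}, {41, 42, 43, 44, 45}; each meets A ∖ {41}, so x IS a limit point.
  x = 42: open {42} ∋ x has {42} ∩ (A ∖ {42}) = ∅, so x is NOT a limit point.
  x = 43: open {43} ∋ x has {43} ∩ (A ∖ {43}) = ∅, so x is NOT a limit point.
  x = 44: open {44} ∋ x has {44} ∩ (A ∖ {44}) = ∅, so x is NOT a limit point.
  x = 45: open {45} ∋ x has {45} ∩ (A ∖ {45}) = ∅, so x is NOT a limit point.
Collecting: A' = {41}.


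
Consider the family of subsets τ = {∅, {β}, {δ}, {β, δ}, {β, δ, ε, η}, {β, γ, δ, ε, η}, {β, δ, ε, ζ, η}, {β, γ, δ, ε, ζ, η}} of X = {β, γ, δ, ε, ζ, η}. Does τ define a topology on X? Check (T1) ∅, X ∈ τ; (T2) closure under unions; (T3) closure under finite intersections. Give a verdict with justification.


τ IS a topology on X.

Axiom (T1): ∅ ∈ τ? Yes; X ∈ τ? Yes.
Axiom (T2/T3): check pairwise unions and intersections of members of τ.
All pairwise intersections and unions checked — each lies in τ. Therefore τ satisfies (T1), (T2), (T3): it IS a topology on X.


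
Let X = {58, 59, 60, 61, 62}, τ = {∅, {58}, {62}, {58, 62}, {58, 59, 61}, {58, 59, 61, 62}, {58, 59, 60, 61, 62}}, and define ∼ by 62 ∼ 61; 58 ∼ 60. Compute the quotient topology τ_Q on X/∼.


X/∼ = {[58=60], [59], [61=62]}; |τ_Q| = 2.

Equivalence classes: [58=60], [59], [61=62].
Quotient map π: X → X/∼ sends 58 ↦ [58=60], 59 ↦ [59], 60 ↦ [58=60], 61 ↦ [61=62], 62 ↦ [61=62].
For each subset V ⊆ X/∼, compute π^{-1}(V) ⊆ X and check whether π^{-1}(V) ∈ τ. V is open in τ_Q iff π^{-1}(V) ∈ τ.
  V = {}: π^{-1}(V) = ∅ ∈ τ ✓.
  V = {[58=60]}: π^{-1}(V) = {58, 60} ∉ τ ✗.
  V = {[59]}: π^{-1}(V) = {59} ∉ τ ✗.
  V = {[58=60], [59]}: π^{-1}(V) = {58, 59, 60} ∉ τ ✗.
  V = {[61=62]}: π^{-1}(V) = {61, 62} ∉ τ ✗.
  V = {[58=60], [61=62]}: π^{-1}(V) = {58, 60, 61, 62} ∉ τ ✗.
  V = {[59], [61=62]}: π^{-1}(V) = {59, 61, 62} ∉ τ ✗.
  V = {[58=60], [59], [61=62]}: π^{-1}(V) = {58, 59, 60, 61, 62} ∈ τ ✓.
Open sets in the quotient: τ_Q = {{}, {[58=60], [59], [61=62]}} (2 elements).


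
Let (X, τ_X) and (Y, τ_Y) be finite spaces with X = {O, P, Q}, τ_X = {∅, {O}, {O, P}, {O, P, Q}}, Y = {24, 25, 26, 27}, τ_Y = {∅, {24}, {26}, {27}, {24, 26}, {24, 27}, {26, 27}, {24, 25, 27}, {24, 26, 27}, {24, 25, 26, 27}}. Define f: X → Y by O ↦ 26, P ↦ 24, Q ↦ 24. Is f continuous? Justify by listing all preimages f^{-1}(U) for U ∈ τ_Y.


f is NOT continuous.

Compute f^{-1}(U) for each U ∈ τ_Y:
  U = ∅: f^{-1}(U) = ∅ ∈ τ_X ✓.
  U = {24}: f^{-1}(U) = {P, Q} ∉ τ_X ✗.
  U = {26}: f^{-1}(U) = {O} ∈ τ_X ✓.
  U = {27}: f^{-1}(U) = ∅ ∈ τ_X ✓.
  U = {24, 26}: f^{-1}(U) = {O, P, Q} ∈ τ_X ✓.
  U = {24, 27}: f^{-1}(U) = {P, Q} ∉ τ_X ✗.
  U = {26, 27}: f^{-1}(U) = {O} ∈ τ_X ✓.
  U = {24, 25, 27}: f^{-1}(U) = {P, Q} ∉ τ_X ✗.
  U = {24, 26, 27}: f^{-1}(U) = {O, P, Q} ∈ τ_X ✓.
  U = {24, 25, 26, 27}: f^{-1}(U) = {O, P, Q} ∈ τ_X ✓.
Found U = {24} with f^{-1}(U) = {P, Q} not in τ_X. Therefore f is NOT continuous.


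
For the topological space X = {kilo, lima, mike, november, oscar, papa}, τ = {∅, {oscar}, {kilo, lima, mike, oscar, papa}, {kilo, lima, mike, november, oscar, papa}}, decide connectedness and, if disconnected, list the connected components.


(X, τ) is connected.

Find clopen sets (U ∈ τ with X ∖ U ∈ τ):
  U = ∅, X ∖ U = {kilo, lima, mike, november, oscar, papa} — both open, so U is clopen.
  U = {kilo, lima, mike, november, oscar, papa}, X ∖ U = ∅ — both open, so U is clopen.
Only trivial clopens (∅ and X) exist, so (X, τ) is connected.
Compute connected components by grouping points that agree on all clopens:
  component: {kilo, lima, mike, november, oscar, papa}


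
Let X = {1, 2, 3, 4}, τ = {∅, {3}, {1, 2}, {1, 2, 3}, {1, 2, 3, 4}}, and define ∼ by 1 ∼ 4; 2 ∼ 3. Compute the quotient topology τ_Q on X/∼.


X/∼ = {[1=4], [2=3]}; |τ_Q| = 2.

Equivalence classes: [1=4], [2=3].
Quotient map π: X → X/∼ sends 1 ↦ [1=4], 2 ↦ [2=3], 3 ↦ [2=3], 4 ↦ [1=4].
For each subset V ⊆ X/∼, compute π^{-1}(V) ⊆ X and check whether π^{-1}(V) ∈ τ. V is open in τ_Q iff π^{-1}(V) ∈ τ.
  V = {}: π^{-1}(V) = ∅ ∈ τ ✓.
  V = {[1=4]}: π^{-1}(V) = {1, 4} ∉ τ ✗.
  V = {[2=3]}: π^{-1}(V) = {2, 3} ∉ τ ✗.
  V = {[1=4], [2=3]}: π^{-1}(V) = {1, 2, 3, 4} ∈ τ ✓.
Open sets in the quotient: τ_Q = {{}, {[1=4], [2=3]}} (2 elements).


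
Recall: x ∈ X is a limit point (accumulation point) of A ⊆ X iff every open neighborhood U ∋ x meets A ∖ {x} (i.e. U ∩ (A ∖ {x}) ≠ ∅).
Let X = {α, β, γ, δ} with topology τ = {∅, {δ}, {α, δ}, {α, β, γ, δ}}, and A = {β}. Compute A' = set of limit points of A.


A' = {γ}

For each x ∈ X, list the open sets U ∈ τ with x ∈ U, then check whether U ∩ (A ∖ {x}) ≠ ∅ for every such U.
  x = α: open {α, δ} ∋ x has {α, δ} ∩ (A ∖ {α}) = ∅, so x is NOT a limit point.
  x = β: open {α, β, γ, δ} ∋ x has {α, β, γ, δ} ∩ (A ∖ {β}) = ∅, so x is NOT a limit point.
  x = γ: opens ∋ x are {α, β, γ, δ}; each meets A ∖ {γ}, so x IS a limit point.
  x = δ: open {δ} ∋ x has {δ} ∩ (A ∖ {δ}) = ∅, so x is NOT a limit point.
Collecting: A' = {γ}.


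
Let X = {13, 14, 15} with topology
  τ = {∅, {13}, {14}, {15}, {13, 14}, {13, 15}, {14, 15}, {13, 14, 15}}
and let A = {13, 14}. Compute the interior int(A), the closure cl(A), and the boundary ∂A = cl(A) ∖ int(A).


int(A) = {13, 14}, cl(A) = {13, 14}, ∂A = ∅.

Closed sets in (X, τ) are complements of opens:
  closed(X, τ) = {∅, {13}, {14}, {15}, {13, 14}, {13, 15}, {14, 15}, {13, 14, 15}}.
int(A) = ⋃ {U ∈ τ : U ⊆ A}. Opens contained in A: ∅, {13}, {14}, {13, 14}.
Taking the union of these: int(A) = {13, 14}.
cl(A) = ⋂ {C closed : A ⊆ C}. Closed sets containing A: {13, 14}, {13, 14, 15}.
Intersecting these: cl(A) = {13, 14}.
∂A = cl(A) ∖ int(A) = {13, 14} ∖ {13, 14} = ∅.


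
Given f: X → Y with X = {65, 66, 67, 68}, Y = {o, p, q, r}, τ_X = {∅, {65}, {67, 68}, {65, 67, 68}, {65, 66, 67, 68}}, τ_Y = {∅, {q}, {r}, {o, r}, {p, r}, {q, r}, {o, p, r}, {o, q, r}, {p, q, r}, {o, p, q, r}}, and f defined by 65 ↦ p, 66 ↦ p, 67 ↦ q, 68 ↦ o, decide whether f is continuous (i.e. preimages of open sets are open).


f is NOT continuous.

Compute f^{-1}(U) for each U ∈ τ_Y:
  U = ∅: f^{-1}(U) = ∅ ∈ τ_X ✓.
  U = {q}: f^{-1}(U) = {67} ∉ τ_X ✗.
  U = {r}: f^{-1}(U) = ∅ ∈ τ_X ✓.
  U = {o, r}: f^{-1}(U) = {68} ∉ τ_X ✗.
  U = {p, r}: f^{-1}(U) = {65, 66} ∉ τ_X ✗.
  U = {q, r}: f^{-1}(U) = {67} ∉ τ_X ✗.
  U = {o, p, r}: f^{-1}(U) = {65, 66, 68} ∉ τ_X ✗.
  U = {o, q, r}: f^{-1}(U) = {67, 68} ∈ τ_X ✓.
  U = {p, q, r}: f^{-1}(U) = {65, 66, 67} ∉ τ_X ✗.
  U = {o, p, q, r}: f^{-1}(U) = {65, 66, 67, 68} ∈ τ_X ✓.
Found U = {q} with f^{-1}(U) = {67} not in τ_X. Therefore f is NOT continuous.


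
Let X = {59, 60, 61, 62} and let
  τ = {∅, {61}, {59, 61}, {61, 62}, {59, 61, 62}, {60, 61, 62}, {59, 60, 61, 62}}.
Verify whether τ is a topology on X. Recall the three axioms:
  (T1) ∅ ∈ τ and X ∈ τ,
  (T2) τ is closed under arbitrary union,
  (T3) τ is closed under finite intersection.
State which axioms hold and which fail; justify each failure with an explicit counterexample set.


τ IS a topology on X.

Axiom (T1): ∅ ∈ τ? Yes; X ∈ τ? Yes.
Axiom (T2/T3): check pairwise unions and intersections of members of τ.
All pairwise intersections and unions checked — each lies in τ. Therefore τ satisfies (T1), (T2), (T3): it IS a topology on X.


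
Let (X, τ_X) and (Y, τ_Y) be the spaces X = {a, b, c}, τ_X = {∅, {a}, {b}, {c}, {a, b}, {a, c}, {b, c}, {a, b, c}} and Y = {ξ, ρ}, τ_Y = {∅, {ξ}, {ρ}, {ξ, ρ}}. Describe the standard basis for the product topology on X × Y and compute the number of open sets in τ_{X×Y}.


Basis B = {∅ × ∅, {a} × {ξ}, {a} × {ρ}, {b} × {ξ}, {b} × {ρ}, {c} × {ξ}, {c} × {ρ}, {a} × {ξ, ρ}, {a, b} × {ξ}, {a, c} × {ξ}, {a, b} × {ρ}, {a, c} × {ρ}, {b} × {ξ, ρ}, {b, c} × {ξ}, {b, c} × {ρ}, {c} × {ξ, ρ}, {a, b, c} × {ξ}, {a, b, c} × {ρ}, {a, b} × {ξ, ρ}, {a, c} × {ξ, ρ}, {b, c} × {ξ, ρ}, {a, b, c} × {ξ, ρ}}; |τ_{X×Y}| = 64.

Enumerate products U × V with U ∈ τ_X, V ∈ τ_Y (deduplicated):
  ∅ × ∅ = {} (∅)
  {a} × {ξ} = {(a,ξ)}
  {a} × {ρ} = {(a,ρ)}
  {b} × {ξ} = {(b,ξ)}
  {b} × {ρ} = {(b,ρ)}
  {c} × {ξ} = {(c,ξ)}
  {c} × {ρ} = {(c,ρ)}
  {a} × {ξ, ρ} = {(a,ξ), (a,ρ)}
  {a, b} × {ξ} = {(a,ξ), (b,ξ)}
  {a, c} × {ξ} = {(a,ξ), (c,ξ)}
  {a, b} × {ρ} = {(a,ρ), (b,ρ)}
  {a, c} × {ρ} = {(a,ρ), (c,ρ)}
  {b} × {ξ, ρ} = {(b,ξ), (b,ρ)}
  {b, c} × {ξ} = {(b,ξ), (c,ξ)}
  {b, c} × {ρ} = {(b,ρ), (c,ρ)}
  {c} × {ξ, ρ} = {(c,ξ), (c,ρ)}
  {a, b, c} × {ξ} = {(a,ξ), (b,ξ), (c,ξ)}
  {a, b, c} × {ρ} = {(a,ρ), (b,ρ), (c,ρ)}
  {a, b} × {ξ, ρ} = {(a,ξ), (a,ρ), (b,ξ), (b,ρ)}
  {a, c} × {ξ, ρ} = {(a,ξ), (a,ρ), (c,ξ), (c,ρ)}
  {b, c} × {ξ, ρ} = {(b,ξ), (b,ρ), (c,ξ), (c,ρ)}
  {a, b, c} × {ξ, ρ} = {(a,ξ), (a,ρ), (b,ξ), (b,ρ), (c,ξ), (c,ρ)}
These 22 distinct sets form the basis B.
Close under arbitrary unions to get τ_{X×Y}; counting gives |τ_{X×Y}| = 64.


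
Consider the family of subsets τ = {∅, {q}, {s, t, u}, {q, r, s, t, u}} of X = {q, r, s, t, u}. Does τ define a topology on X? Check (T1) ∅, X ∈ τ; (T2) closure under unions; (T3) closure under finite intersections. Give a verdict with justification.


τ is NOT a topology on X.

Axiom (T1): ∅ ∈ τ? Yes; X ∈ τ? Yes.
Axiom (T2/T3): check pairwise unions and intersections of members of τ.
Counterexample for (T2): {q} ∪ {s, t, u} = {q, s, t, u} ∉ τ. Therefore τ is NOT a topology.


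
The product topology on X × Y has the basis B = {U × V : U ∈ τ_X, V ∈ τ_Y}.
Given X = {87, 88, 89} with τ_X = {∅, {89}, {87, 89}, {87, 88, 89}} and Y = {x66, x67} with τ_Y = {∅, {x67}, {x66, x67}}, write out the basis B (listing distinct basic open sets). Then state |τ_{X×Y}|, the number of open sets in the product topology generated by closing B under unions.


Basis B = {∅ × ∅, {89} × {x67}, {87, 89} × {x67}, {89} × {x66, x67}, {87, 88, 89} × {x67}, {87, 89} × {x66, x67}, {87, 88, 89} × {x66, x67}}; |τ_{X×Y}| = 10.

Enumerate products U × V with U ∈ τ_X, V ∈ τ_Y (deduplicated):
  ∅ × ∅ = {} (∅)
  {89} × {x67} = {(89,x67)}
  {87, 89} × {x67} = {(87,x67), (89,x67)}
  {89} × {x66, x67} = {(89,x66), (89,x67)}
  {87, 88, 89} × {x67} = {(87,x67), (88,x67), (89,x67)}
  {87, 89} × {x66, x67} = {(87,x66), (87,x67), (89,x66), (89,x67)}
  {87, 88, 89} × {x66, x67} = {(87,x66), (87,x67), (88,x66), (88,x67), (89,x66), (89,x67)}
These 7 distinct sets form the basis B.
Close under arbitrary unions to get τ_{X×Y}; counting gives |τ_{X×Y}| = 10.


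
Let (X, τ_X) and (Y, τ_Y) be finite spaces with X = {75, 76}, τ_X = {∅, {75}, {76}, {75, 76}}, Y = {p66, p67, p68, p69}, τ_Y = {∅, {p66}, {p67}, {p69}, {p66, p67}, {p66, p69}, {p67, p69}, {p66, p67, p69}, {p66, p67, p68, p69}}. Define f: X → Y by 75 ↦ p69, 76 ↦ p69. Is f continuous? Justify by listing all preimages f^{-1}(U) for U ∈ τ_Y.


f IS continuous.

Compute f^{-1}(U) for each U ∈ τ_Y:
  U = ∅: f^{-1}(U) = ∅ ∈ τ_X ✓.
  U = {p66}: f^{-1}(U) = ∅ ∈ τ_X ✓.
  U = {p67}: f^{-1}(U) = ∅ ∈ τ_X ✓.
  U = {p69}: f^{-1}(U) = {75, 76} ∈ τ_X ✓.
  U = {p66, p67}: f^{-1}(U) = ∅ ∈ τ_X ✓.
  U = {p66, p69}: f^{-1}(U) = {75, 76} ∈ τ_X ✓.
  U = {p67, p69}: f^{-1}(U) = {75, 76} ∈ τ_X ✓.
  U = {p66, p67, p69}: f^{-1}(U) = {75, 76} ∈ τ_X ✓.
  U = {p66, p67, p68, p69}: f^{-1}(U) = {75, 76} ∈ τ_X ✓.
Every preimage lies in τ_X, so f IS continuous.


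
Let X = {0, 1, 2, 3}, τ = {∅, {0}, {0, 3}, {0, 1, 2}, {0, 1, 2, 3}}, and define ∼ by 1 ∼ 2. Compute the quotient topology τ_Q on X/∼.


X/∼ = {[0], [1=2], [3]}; |τ_Q| = 5.

Equivalence classes: [0], [1=2], [3].
Quotient map π: X → X/∼ sends 0 ↦ [0], 1 ↦ [1=2], 2 ↦ [1=2], 3 ↦ [3].
For each subset V ⊆ X/∼, compute π^{-1}(V) ⊆ X and check whether π^{-1}(V) ∈ τ. V is open in τ_Q iff π^{-1}(V) ∈ τ.
  V = {}: π^{-1}(V) = ∅ ∈ τ ✓.
  V = {[0]}: π^{-1}(V) = {0} ∈ τ ✓.
  V = {[1=2]}: π^{-1}(V) = {1, 2} ∉ τ ✗.
  V = {[0], [1=2]}: π^{-1}(V) = {0, 1, 2} ∈ τ ✓.
  V = {[3]}: π^{-1}(V) = {3} ∉ τ ✗.
  V = {[0], [3]}: π^{-1}(V) = {0, 3} ∈ τ ✓.
  V = {[1=2], [3]}: π^{-1}(V) = {1, 2, 3} ∉ τ ✗.
  V = {[0], [1=2], [3]}: π^{-1}(V) = {0, 1, 2, 3} ∈ τ ✓.
Open sets in the quotient: τ_Q = {{}, {[0]}, {[0], [1=2]}, {[0], [3]}, {[0], [1=2], [3]}} (5 elements).


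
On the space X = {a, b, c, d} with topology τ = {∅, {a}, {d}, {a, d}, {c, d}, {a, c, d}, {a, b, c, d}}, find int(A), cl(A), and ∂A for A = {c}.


int(A) = ∅, cl(A) = {b, c}, ∂A = {b, c}.

Closed sets in (X, τ) are complements of opens:
  closed(X, τ) = {∅, {b}, {a, b}, {b, c}, {a, b, c}, {b, c, d}, {a, b, c, d}}.
int(A) = ⋃ {U ∈ τ : U ⊆ A}. Opens contained in A: ∅.
Taking the union of these: int(A) = ∅.
cl(A) = ⋂ {C closed : A ⊆ C}. Closed sets containing A: {b, c}, {a, b, c}, {b, c, d}, {a, b, c, d}.
Intersecting these: cl(A) = {b, c}.
∂A = cl(A) ∖ int(A) = {b, c} ∖ ∅ = {b, c}.


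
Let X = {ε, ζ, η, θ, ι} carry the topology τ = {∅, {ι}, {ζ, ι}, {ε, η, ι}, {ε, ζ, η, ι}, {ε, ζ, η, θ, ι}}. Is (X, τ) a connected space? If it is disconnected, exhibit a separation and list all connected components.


(X, τ) is connected.

Find clopen sets (U ∈ τ with X ∖ U ∈ τ):
  U = ∅, X ∖ U = {ε, ζ, η, θ, ι} — both open, so U is clopen.
  U = {ε, ζ, η, θ, ι}, X ∖ U = ∅ — both open, so U is clopen.
Only trivial clopens (∅ and X) exist, so (X, τ) is connected.
Compute connected components by grouping points that agree on all clopens:
  component: {ε, ζ, η, θ, ι}


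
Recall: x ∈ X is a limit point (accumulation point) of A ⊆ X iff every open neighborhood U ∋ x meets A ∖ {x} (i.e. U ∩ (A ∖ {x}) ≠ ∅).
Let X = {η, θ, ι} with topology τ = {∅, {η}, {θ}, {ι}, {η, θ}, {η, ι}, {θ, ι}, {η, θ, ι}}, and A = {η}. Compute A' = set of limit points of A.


A' = ∅

For each x ∈ X, list the open sets U ∈ τ with x ∈ U, then check whether U ∩ (A ∖ {x}) ≠ ∅ for every such U.
  x = η: open {η} ∋ x has {η} ∩ (A ∖ {η}) = ∅, so x is NOT a limit point.
  x = θ: open {θ} ∋ x has {θ} ∩ (A ∖ {θ}) = ∅, so x is NOT a limit point.
  x = ι: open {ι} ∋ x has {ι} ∩ (A ∖ {ι}) = ∅, so x is NOT a limit point.
Collecting: A' = ∅.


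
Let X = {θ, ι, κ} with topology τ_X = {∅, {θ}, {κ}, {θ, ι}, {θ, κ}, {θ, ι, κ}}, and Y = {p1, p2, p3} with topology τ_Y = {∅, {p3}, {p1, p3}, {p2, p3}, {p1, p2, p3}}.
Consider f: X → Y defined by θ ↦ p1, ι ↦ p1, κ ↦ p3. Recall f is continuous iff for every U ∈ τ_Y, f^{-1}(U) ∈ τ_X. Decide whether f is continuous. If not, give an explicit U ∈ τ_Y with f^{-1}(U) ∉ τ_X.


f IS continuous.

Compute f^{-1}(U) for each U ∈ τ_Y:
  U = ∅: f^{-1}(U) = ∅ ∈ τ_X ✓.
  U = {p3}: f^{-1}(U) = {κ} ∈ τ_X ✓.
  U = {p1, p3}: f^{-1}(U) = {θ, ι, κ} ∈ τ_X ✓.
  U = {p2, p3}: f^{-1}(U) = {κ} ∈ τ_X ✓.
  U = {p1, p2, p3}: f^{-1}(U) = {θ, ι, κ} ∈ τ_X ✓.
Every preimage lies in τ_X, so f IS continuous.


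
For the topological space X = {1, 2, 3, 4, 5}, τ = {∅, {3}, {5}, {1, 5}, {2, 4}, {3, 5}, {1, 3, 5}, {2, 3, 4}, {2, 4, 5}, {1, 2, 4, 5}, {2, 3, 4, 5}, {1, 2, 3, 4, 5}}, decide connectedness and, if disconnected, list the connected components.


(X, τ) is disconnected; components = [{3}, {1, 5}, {2, 4}].

Find clopen sets (U ∈ τ with X ∖ U ∈ τ):
  U = ∅, X ∖ U = {1, 2, 3, 4, 5} — both open, so U is clopen.
  U = {3}, X ∖ U = {1, 2, 4, 5} — both open, so U is clopen.
  U = {1, 5}, X ∖ U = {2, 3, 4} — both open, so U is clopen.
  U = {2, 4}, X ∖ U = {1, 3, 5} — both open, so U is clopen.
  U = {1, 3, 5}, X ∖ U = {2, 4} — both open, so U is clopen.
  U = {2, 3, 4}, X ∖ U = {1, 5} — both open, so U is clopen.
  U = {1, 2, 4, 5}, X ∖ U = {3} — both open, so U is clopen.
  U = {1, 2, 3, 4, 5}, X ∖ U = ∅ — both open, so U is clopen.
Nontrivial clopen(s) exist: e.g. {1, 3, 5}. So (X, τ) is disconnected.
Compute connected components by grouping points that agree on all clopens:
  component: {3}
  component: {1, 5}
  component: {2, 4}


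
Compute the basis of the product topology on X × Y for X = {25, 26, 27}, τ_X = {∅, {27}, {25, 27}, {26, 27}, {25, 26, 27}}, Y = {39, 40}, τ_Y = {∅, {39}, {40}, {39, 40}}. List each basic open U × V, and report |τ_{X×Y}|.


Basis B = {∅ × ∅, {27} × {39}, {27} × {40}, {25, 27} × {39}, {25, 27} × {40}, {26, 27} × {39}, {26, 27} × {40}, {27} × {39, 40}, {25, 26, 27} × {39}, {25, 26, 27} × {40}, {25, 27} × {39, 40}, {26, 27} × {39, 40}, {25, 26, 27} × {39, 40}}; |τ_{X×Y}| = 25.

Enumerate products U × V with U ∈ τ_X, V ∈ τ_Y (deduplicated):
  ∅ × ∅ = {} (∅)
  {27} × {39} = {(27,39)}
  {27} × {40} = {(27,40)}
  {25, 27} × {39} = {(25,39), (27,39)}
  {25, 27} × {40} = {(25,40), (27,40)}
  {26, 27} × {39} = {(26,39), (27,39)}
  {26, 27} × {40} = {(26,40), (27,40)}
  {27} × {39, 40} = {(27,39), (27,40)}
  {25, 26, 27} × {39} = {(25,39), (26,39), (27,39)}
  {25, 26, 27} × {40} = {(25,40), (26,40), (27,40)}
  {25, 27} × {39, 40} = {(25,39), (25,40), (27,39), (27,40)}
  {26, 27} × {39, 40} = {(26,39), (26,40), (27,39), (27,40)}
  {25, 26, 27} × {39, 40} = {(25,39), (25,40), (26,39), (26,40), (27,39), (27,40)}
These 13 distinct sets form the basis B.
Close under arbitrary unions to get τ_{X×Y}; counting gives |τ_{X×Y}| = 25.


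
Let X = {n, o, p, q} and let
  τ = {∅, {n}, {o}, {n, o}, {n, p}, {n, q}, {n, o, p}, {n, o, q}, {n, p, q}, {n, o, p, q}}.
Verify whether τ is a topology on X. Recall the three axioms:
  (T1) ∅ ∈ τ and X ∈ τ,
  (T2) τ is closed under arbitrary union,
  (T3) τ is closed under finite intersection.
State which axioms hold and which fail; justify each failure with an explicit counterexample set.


τ IS a topology on X.

Axiom (T1): ∅ ∈ τ? Yes; X ∈ τ? Yes.
Axiom (T2/T3): check pairwise unions and intersections of members of τ.
All pairwise intersections and unions checked — each lies in τ. Therefore τ satisfies (T1), (T2), (T3): it IS a topology on X.


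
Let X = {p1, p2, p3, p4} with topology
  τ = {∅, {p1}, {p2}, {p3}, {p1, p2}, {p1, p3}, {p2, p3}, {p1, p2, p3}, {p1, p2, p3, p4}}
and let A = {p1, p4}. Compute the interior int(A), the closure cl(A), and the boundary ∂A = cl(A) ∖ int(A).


int(A) = {p1}, cl(A) = {p1, p4}, ∂A = {p4}.

Closed sets in (X, τ) are complements of opens:
  closed(X, τ) = {∅, {p4}, {p1, p4}, {p2, p4}, {p3, p4}, {p1, p2, p4}, {p1, p3, p4}, {p2, p3, p4}, {p1, p2, p3, p4}}.
int(A) = ⋃ {U ∈ τ : U ⊆ A}. Opens contained in A: ∅, {p1}.
Taking the union of these: int(A) = {p1}.
cl(A) = ⋂ {C closed : A ⊆ C}. Closed sets containing A: {p1, p4}, {p1, p2, p4}, {p1, p3, p4}, {p1, p2, p3, p4}.
Intersecting these: cl(A) = {p1, p4}.
∂A = cl(A) ∖ int(A) = {p1, p4} ∖ {p1} = {p4}.


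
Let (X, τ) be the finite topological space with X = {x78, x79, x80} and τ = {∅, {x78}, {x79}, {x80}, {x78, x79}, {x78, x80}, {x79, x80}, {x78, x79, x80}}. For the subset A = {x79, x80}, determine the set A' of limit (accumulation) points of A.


A' = ∅

For each x ∈ X, list the open sets U ∈ τ with x ∈ U, then check whether U ∩ (A ∖ {x}) ≠ ∅ for every such U.
  x = x78: open {x78} ∋ x has {x78} ∩ (A ∖ {x78}) = ∅, so x is NOT a limit point.
  x = x79: open {x79} ∋ x has {x79} ∩ (A ∖ {x79}) = ∅, so x is NOT a limit point.
  x = x80: open {x80} ∋ x has {x80} ∩ (A ∖ {x80}) = ∅, so x is NOT a limit point.
Collecting: A' = ∅.


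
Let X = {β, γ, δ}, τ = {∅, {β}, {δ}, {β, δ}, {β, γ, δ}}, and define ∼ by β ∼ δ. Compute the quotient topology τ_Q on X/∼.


X/∼ = {[β=δ], [γ]}; |τ_Q| = 3.

Equivalence classes: [β=δ], [γ].
Quotient map π: X → X/∼ sends β ↦ [β=δ], γ ↦ [γ], δ ↦ [β=δ].
For each subset V ⊆ X/∼, compute π^{-1}(V) ⊆ X and check whether π^{-1}(V) ∈ τ. V is open in τ_Q iff π^{-1}(V) ∈ τ.
  V = {}: π^{-1}(V) = ∅ ∈ τ ✓.
  V = {[β=δ]}: π^{-1}(V) = {β, δ} ∈ τ ✓.
  V = {[γ]}: π^{-1}(V) = {γ} ∉ τ ✗.
  V = {[β=δ], [γ]}: π^{-1}(V) = {β, γ, δ} ∈ τ ✓.
Open sets in the quotient: τ_Q = {{}, {[β=δ]}, {[β=δ], [γ]}} (3 elements).


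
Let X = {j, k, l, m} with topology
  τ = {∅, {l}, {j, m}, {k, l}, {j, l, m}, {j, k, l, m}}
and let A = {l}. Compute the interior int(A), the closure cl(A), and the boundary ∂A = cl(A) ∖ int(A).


int(A) = {l}, cl(A) = {k, l}, ∂A = {k}.

Closed sets in (X, τ) are complements of opens:
  closed(X, τ) = {∅, {k}, {j, m}, {k, l}, {j, k, m}, {j, k, l, m}}.
int(A) = ⋃ {U ∈ τ : U ⊆ A}. Opens contained in A: ∅, {l}.
Taking the union of these: int(A) = {l}.
cl(A) = ⋂ {C closed : A ⊆ C}. Closed sets containing A: {k, l}, {j, k, l, m}.
Intersecting these: cl(A) = {k, l}.
∂A = cl(A) ∖ int(A) = {k, l} ∖ {l} = {k}.


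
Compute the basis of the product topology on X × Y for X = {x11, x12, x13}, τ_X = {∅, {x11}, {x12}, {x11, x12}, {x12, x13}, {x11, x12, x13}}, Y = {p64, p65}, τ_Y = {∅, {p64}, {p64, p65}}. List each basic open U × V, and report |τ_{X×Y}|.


Basis B = {∅ × ∅, {x11} × {p64}, {x12} × {p64}, {x11} × {p64, p65}, {x11, x12} × {p64}, {x12} × {p64, p65}, {x12, x13} × {p64}, {x11, x12, x13} × {p64}, {x11, x12} × {p64, p65}, {x12, x13} × {p64, p65}, {x11, x12, x13} × {p64, p65}}; |τ_{X×Y}| = 18.

Enumerate products U × V with U ∈ τ_X, V ∈ τ_Y (deduplicated):
  ∅ × ∅ = {} (∅)
  {x11} × {p64} = {(x11,p64)}
  {x12} × {p64} = {(x12,p64)}
  {x11} × {p64, p65} = {(x11,p64), (x11,p65)}
  {x11, x12} × {p64} = {(x11,p64), (x12,p64)}
  {x12} × {p64, p65} = {(x12,p64), (x12,p65)}
  {x12, x13} × {p64} = {(x12,p64), (x13,p64)}
  {x11, x12, x13} × {p64} = {(x11,p64), (x12,p64), (x13,p64)}
  {x11, x12} × {p64, p65} = {(x11,p64), (x11,p65), (x12,p64), (x12,p65)}
  {x12, x13} × {p64, p65} = {(x12,p64), (x12,p65), (x13,p64), (x13,p65)}
  {x11, x12, x13} × {p64, p65} = {(x11,p64), (x11,p65), (x12,p64), (x12,p65), (x13,p64), (x13,p65)}
These 11 distinct sets form the basis B.
Close under arbitrary unions to get τ_{X×Y}; counting gives |τ_{X×Y}| = 18.


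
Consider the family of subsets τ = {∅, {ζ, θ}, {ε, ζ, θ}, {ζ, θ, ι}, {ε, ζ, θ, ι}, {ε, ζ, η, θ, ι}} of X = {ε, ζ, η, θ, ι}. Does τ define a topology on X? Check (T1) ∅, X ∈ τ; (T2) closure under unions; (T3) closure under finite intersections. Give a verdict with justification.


τ IS a topology on X.

Axiom (T1): ∅ ∈ τ? Yes; X ∈ τ? Yes.
Axiom (T2/T3): check pairwise unions and intersections of members of τ.
All pairwise intersections and unions checked — each lies in τ. Therefore τ satisfies (T1), (T2), (T3): it IS a topology on X.


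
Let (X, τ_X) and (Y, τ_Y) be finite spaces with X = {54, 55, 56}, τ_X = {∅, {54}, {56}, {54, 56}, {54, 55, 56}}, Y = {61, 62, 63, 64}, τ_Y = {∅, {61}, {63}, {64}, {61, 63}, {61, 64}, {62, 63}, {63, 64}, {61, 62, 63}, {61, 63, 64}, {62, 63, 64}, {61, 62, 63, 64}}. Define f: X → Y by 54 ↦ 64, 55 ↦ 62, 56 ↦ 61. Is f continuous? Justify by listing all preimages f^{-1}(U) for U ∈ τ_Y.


f is NOT continuous.

Compute f^{-1}(U) for each U ∈ τ_Y:
  U = ∅: f^{-1}(U) = ∅ ∈ τ_X ✓.
  U = {61}: f^{-1}(U) = {56} ∈ τ_X ✓.
  U = {63}: f^{-1}(U) = ∅ ∈ τ_X ✓.
  U = {64}: f^{-1}(U) = {54} ∈ τ_X ✓.
  U = {61, 63}: f^{-1}(U) = {56} ∈ τ_X ✓.
  U = {61, 64}: f^{-1}(U) = {54, 56} ∈ τ_X ✓.
  U = {62, 63}: f^{-1}(U) = {55} ∉ τ_X ✗.
  U = {63, 64}: f^{-1}(U) = {54} ∈ τ_X ✓.
  U = {61, 62, 63}: f^{-1}(U) = {55, 56} ∉ τ_X ✗.
  U = {61, 63, 64}: f^{-1}(U) = {54, 56} ∈ τ_X ✓.
  U = {62, 63, 64}: f^{-1}(U) = {54, 55} ∉ τ_X ✗.
  U = {61, 62, 63, 64}: f^{-1}(U) = {54, 55, 56} ∈ τ_X ✓.
Found U = {62, 63} with f^{-1}(U) = {55} not in τ_X. Therefore f is NOT continuous.
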